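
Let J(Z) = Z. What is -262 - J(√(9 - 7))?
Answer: -262 - √2 ≈ -263.41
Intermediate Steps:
-262 - J(√(9 - 7)) = -262 - √(9 - 7) = -262 - √2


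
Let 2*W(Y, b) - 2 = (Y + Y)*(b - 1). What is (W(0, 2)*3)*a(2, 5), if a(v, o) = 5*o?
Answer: 75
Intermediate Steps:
W(Y, b) = 1 + Y*(-1 + b) (W(Y, b) = 1 + ((Y + Y)*(b - 1))/2 = 1 + ((2*Y)*(-1 + b))/2 = 1 + (2*Y*(-1 + b))/2 = 1 + Y*(-1 + b))
(W(0, 2)*3)*a(2, 5) = ((1 - 1*0 + 0*2)*3)*(5*5) = ((1 + 0 + 0)*3)*25 = (1*3)*25 = 3*25 = 75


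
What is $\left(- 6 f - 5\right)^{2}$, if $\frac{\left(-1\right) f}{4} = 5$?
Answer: $13225$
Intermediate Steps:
$f = -20$ ($f = \left(-4\right) 5 = -20$)
$\left(- 6 f - 5\right)^{2} = \left(\left(-6\right) \left(-20\right) - 5\right)^{2} = \left(120 - 5\right)^{2} = 115^{2} = 13225$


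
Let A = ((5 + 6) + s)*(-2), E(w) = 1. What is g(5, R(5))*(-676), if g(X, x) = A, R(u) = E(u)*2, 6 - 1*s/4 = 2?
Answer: 36504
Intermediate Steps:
s = 16 (s = 24 - 4*2 = 24 - 8 = 16)
R(u) = 2 (R(u) = 1*2 = 2)
A = -54 (A = ((5 + 6) + 16)*(-2) = (11 + 16)*(-2) = 27*(-2) = -54)
g(X, x) = -54
g(5, R(5))*(-676) = -54*(-676) = 36504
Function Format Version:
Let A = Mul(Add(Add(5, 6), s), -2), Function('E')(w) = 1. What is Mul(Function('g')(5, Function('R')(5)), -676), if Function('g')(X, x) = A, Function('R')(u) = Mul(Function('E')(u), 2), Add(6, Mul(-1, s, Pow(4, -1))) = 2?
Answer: 36504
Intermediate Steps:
s = 16 (s = Add(24, Mul(-4, 2)) = Add(24, -8) = 16)
Function('R')(u) = 2 (Function('R')(u) = Mul(1, 2) = 2)
A = -54 (A = Mul(Add(Add(5, 6), 16), -2) = Mul(Add(11, 16), -2) = Mul(27, -2) = -54)
Function('g')(X, x) = -54
Mul(Function('g')(5, Function('R')(5)), -676) = Mul(-54, -676) = 36504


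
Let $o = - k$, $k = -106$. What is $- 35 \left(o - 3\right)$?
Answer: $-3605$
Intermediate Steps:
$o = 106$ ($o = \left(-1\right) \left(-106\right) = 106$)
$- 35 \left(o - 3\right) = - 35 \left(106 - 3\right) = \left(-35\right) 103 = -3605$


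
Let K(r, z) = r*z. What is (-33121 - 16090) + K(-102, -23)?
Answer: -46865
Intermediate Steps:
(-33121 - 16090) + K(-102, -23) = (-33121 - 16090) - 102*(-23) = -49211 + 2346 = -46865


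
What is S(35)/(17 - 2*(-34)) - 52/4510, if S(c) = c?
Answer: 15343/38335 ≈ 0.40023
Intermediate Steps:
S(35)/(17 - 2*(-34)) - 52/4510 = 35/(17 - 2*(-34)) - 52/4510 = 35/(17 + 68) - 52*1/4510 = 35/85 - 26/2255 = 35*(1/85) - 26/2255 = 7/17 - 26/2255 = 15343/38335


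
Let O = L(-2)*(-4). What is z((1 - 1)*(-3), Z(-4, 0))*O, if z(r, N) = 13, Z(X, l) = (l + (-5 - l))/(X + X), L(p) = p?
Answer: 104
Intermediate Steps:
Z(X, l) = -5/(2*X) (Z(X, l) = -5*1/(2*X) = -5/(2*X))
O = 8 (O = -2*(-4) = 8)
z((1 - 1)*(-3), Z(-4, 0))*O = 13*8 = 104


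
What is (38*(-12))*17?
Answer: -7752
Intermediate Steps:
(38*(-12))*17 = -456*17 = -7752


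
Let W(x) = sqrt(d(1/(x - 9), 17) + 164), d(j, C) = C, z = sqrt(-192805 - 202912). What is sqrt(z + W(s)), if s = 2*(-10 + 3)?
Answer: sqrt(sqrt(181) + I*sqrt(395717)) ≈ 17.926 + 17.546*I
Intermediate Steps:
z = I*sqrt(395717) (z = sqrt(-395717) = I*sqrt(395717) ≈ 629.06*I)
s = -14 (s = 2*(-7) = -14)
W(x) = sqrt(181) (W(x) = sqrt(17 + 164) = sqrt(181))
sqrt(z + W(s)) = sqrt(I*sqrt(395717) + sqrt(181)) = sqrt(sqrt(181) + I*sqrt(395717))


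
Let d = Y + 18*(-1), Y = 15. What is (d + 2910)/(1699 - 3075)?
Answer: -2907/1376 ≈ -2.1126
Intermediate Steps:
d = -3 (d = 15 + 18*(-1) = 15 - 18 = -3)
(d + 2910)/(1699 - 3075) = (-3 + 2910)/(1699 - 3075) = 2907/(-1376) = 2907*(-1/1376) = -2907/1376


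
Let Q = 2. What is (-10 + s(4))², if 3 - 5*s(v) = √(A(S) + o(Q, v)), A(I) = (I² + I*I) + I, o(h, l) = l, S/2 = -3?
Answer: (47 + √70)²/25 ≈ 122.62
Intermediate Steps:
S = -6 (S = 2*(-3) = -6)
A(I) = I + 2*I² (A(I) = (I² + I²) + I = 2*I² + I = I + 2*I²)
s(v) = ⅗ - √(66 + v)/5 (s(v) = ⅗ - √(-6*(1 + 2*(-6)) + v)/5 = ⅗ - √(-6*(1 - 12) + v)/5 = ⅗ - √(-6*(-11) + v)/5 = ⅗ - √(66 + v)/5)
(-10 + s(4))² = (-10 + (⅗ - √(66 + 4)/5))² = (-10 + (⅗ - √70/5))² = (-47/5 - √70/5)²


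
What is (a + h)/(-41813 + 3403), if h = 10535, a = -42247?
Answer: 15856/19205 ≈ 0.82562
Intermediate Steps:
(a + h)/(-41813 + 3403) = (-42247 + 10535)/(-41813 + 3403) = -31712/(-38410) = -31712*(-1/38410) = 15856/19205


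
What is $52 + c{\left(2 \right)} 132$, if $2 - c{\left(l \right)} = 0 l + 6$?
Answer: $-476$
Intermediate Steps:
$c{\left(l \right)} = -4$ ($c{\left(l \right)} = 2 - \left(0 l + 6\right) = 2 - \left(0 + 6\right) = 2 - 6 = -4$)
$52 + c{\left(2 \right)} 132 = 52 - 528 = -476$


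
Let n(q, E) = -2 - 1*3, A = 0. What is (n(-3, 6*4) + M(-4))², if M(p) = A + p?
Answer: 81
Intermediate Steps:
n(q, E) = -5 (n(q, E) = -2 - 3 = -5)
M(p) = p (M(p) = 0 + p = p)
(n(-3, 6*4) + M(-4))² = (-5 - 4)² = (-9)² = 81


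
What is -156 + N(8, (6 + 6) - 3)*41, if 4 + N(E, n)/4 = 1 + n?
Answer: 828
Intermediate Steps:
N(E, n) = -12 + 4*n (N(E, n) = -16 + 4*(1 + n) = -16 + (4 + 4*n) = -12 + 4*n)
-156 + N(8, (6 + 6) - 3)*41 = -156 + (-12 + 4*((6 + 6) - 3))*41 = -156 + (-12 + 4*(12 - 3))*41 = -156 + (-12 + 4*9)*41 = -156 + (-12 + 36)*41 = -156 + 24*41 = -156 + 984 = 828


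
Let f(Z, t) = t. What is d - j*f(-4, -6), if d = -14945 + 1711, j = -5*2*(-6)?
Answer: -12874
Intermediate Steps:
j = 60 (j = -10*(-6) = 60)
d = -13234
d - j*f(-4, -6) = -13234 - 60*(-6) = -13234 - 1*(-360) = -13234 + 360 = -12874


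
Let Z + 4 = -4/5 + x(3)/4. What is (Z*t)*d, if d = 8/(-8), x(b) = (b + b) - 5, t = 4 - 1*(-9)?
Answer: 1183/20 ≈ 59.150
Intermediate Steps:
t = 13 (t = 4 + 9 = 13)
x(b) = -5 + 2*b (x(b) = 2*b - 5 = -5 + 2*b)
d = -1 (d = 8*(-⅛) = -1)
Z = -91/20 (Z = -4 + (-4/5 + (-5 + 2*3)/4) = -4 + (-4*⅕ + (-5 + 6)*(¼)) = -4 + (-⅘ + 1*(¼)) = -4 + (-⅘ + ¼) = -4 - 11/20 = -91/20 ≈ -4.5500)
(Z*t)*d = -91/20*13*(-1) = -1183/20*(-1) = 1183/20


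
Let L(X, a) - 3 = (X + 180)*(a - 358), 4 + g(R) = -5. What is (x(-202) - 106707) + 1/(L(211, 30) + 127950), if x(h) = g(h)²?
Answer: -31454671/295 ≈ -1.0663e+5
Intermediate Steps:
g(R) = -9 (g(R) = -4 - 5 = -9)
L(X, a) = 3 + (-358 + a)*(180 + X) (L(X, a) = 3 + (X + 180)*(a - 358) = 3 + (180 + X)*(-358 + a) = 3 + (-358 + a)*(180 + X))
x(h) = 81 (x(h) = (-9)² = 81)
(x(-202) - 106707) + 1/(L(211, 30) + 127950) = (81 - 106707) + 1/((-64437 - 358*211 + 180*30 + 211*30) + 127950) = -106626 + 1/((-64437 - 75538 + 5400 + 6330) + 127950) = -106626 + 1/(-128245 + 127950) = -106626 + 1/(-295) = -106626 - 1/295 = -31454671/295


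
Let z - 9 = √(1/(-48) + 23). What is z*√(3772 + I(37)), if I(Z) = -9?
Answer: √3763*(108 + √3309)/12 ≈ 846.15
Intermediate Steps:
z = 9 + √3309/12 (z = 9 + √(1/(-48) + 23) = 9 + √(-1/48 + 23) = 9 + √(1103/48) = 9 + √3309/12 ≈ 13.794)
z*√(3772 + I(37)) = (9 + √3309/12)*√(3772 - 9) = (9 + √3309/12)*√3763 = √3763*(9 + √3309/12)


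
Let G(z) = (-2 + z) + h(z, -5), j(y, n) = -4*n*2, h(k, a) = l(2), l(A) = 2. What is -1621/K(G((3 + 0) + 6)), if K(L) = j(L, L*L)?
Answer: 1621/648 ≈ 2.5015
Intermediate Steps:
h(k, a) = 2
j(y, n) = -8*n
G(z) = z (G(z) = (-2 + z) + 2 = z)
K(L) = -8*L**2 (K(L) = -8*L*L = -8*L**2)
-1621/K(G((3 + 0) + 6)) = -1621*(-1/(8*((3 + 0) + 6)**2)) = -1621*(-1/(8*(3 + 6)**2)) = -1621/((-8*9**2)) = -1621/((-8*81)) = -1621/(-648) = -1621*(-1/648) = 1621/648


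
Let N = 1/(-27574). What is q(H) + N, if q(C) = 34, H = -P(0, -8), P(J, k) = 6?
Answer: 937515/27574 ≈ 34.000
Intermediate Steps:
H = -6 (H = -1*6 = -6)
N = -1/27574 ≈ -3.6266e-5
q(H) + N = 34 - 1/27574 = 937515/27574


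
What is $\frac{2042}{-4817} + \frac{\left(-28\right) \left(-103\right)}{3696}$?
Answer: $\frac{226607}{635844} \approx 0.35639$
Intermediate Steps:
$\frac{2042}{-4817} + \frac{\left(-28\right) \left(-103\right)}{3696} = 2042 \left(- \frac{1}{4817}\right) + 2884 \cdot \frac{1}{3696} = - \frac{2042}{4817} + \frac{103}{132} = \frac{226607}{635844}$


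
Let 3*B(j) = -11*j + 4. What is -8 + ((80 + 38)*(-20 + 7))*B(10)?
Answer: 162580/3 ≈ 54193.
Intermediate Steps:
B(j) = 4/3 - 11*j/3 (B(j) = (-11*j + 4)/3 = (4 - 11*j)/3 = 4/3 - 11*j/3)
-8 + ((80 + 38)*(-20 + 7))*B(10) = -8 + ((80 + 38)*(-20 + 7))*(4/3 - 11/3*10) = -8 + (118*(-13))*(4/3 - 110/3) = -8 - 1534*(-106/3) = -8 + 162604/3 = 162580/3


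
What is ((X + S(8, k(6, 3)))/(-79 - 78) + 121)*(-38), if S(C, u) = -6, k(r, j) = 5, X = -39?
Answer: -723596/157 ≈ -4608.9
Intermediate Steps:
((X + S(8, k(6, 3)))/(-79 - 78) + 121)*(-38) = ((-39 - 6)/(-79 - 78) + 121)*(-38) = (-45/(-157) + 121)*(-38) = (-45*(-1/157) + 121)*(-38) = (45/157 + 121)*(-38) = (19042/157)*(-38) = -723596/157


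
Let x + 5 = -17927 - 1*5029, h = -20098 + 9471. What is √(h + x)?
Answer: 6*I*√933 ≈ 183.27*I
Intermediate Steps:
h = -10627
x = -22961 (x = -5 + (-17927 - 1*5029) = -5 + (-17927 - 5029) = -5 - 22956 = -22961)
√(h + x) = √(-10627 - 22961) = √(-33588) = 6*I*√933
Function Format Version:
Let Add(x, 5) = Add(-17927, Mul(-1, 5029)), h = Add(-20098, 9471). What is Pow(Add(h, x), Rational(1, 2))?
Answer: Mul(6, I, Pow(933, Rational(1, 2))) ≈ Mul(183.27, I)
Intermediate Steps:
h = -10627
x = -22961 (x = Add(-5, Add(-17927, Mul(-1, 5029))) = Add(-5, Add(-17927, -5029)) = Add(-5, -22956) = -22961)
Pow(Add(h, x), Rational(1, 2)) = Pow(Add(-10627, -22961), Rational(1, 2)) = Pow(-33588, Rational(1, 2)) = Mul(6, I, Pow(933, Rational(1, 2)))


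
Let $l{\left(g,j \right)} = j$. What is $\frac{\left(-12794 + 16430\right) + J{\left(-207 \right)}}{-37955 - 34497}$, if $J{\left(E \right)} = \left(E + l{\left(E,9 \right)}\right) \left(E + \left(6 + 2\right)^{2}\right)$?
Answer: $- \frac{15975}{36226} \approx -0.44098$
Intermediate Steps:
$J{\left(E \right)} = \left(9 + E\right) \left(64 + E\right)$ ($J{\left(E \right)} = \left(E + 9\right) \left(E + \left(6 + 2\right)^{2}\right) = \left(9 + E\right) \left(E + 8^{2}\right) = \left(9 + E\right) \left(E + 64\right) = \left(9 + E\right) \left(64 + E\right)$)
$\frac{\left(-12794 + 16430\right) + J{\left(-207 \right)}}{-37955 - 34497} = \frac{\left(-12794 + 16430\right) + \left(576 + \left(-207\right)^{2} + 73 \left(-207\right)\right)}{-37955 - 34497} = \frac{3636 + \left(576 + 42849 - 15111\right)}{-72452} = \left(3636 + 28314\right) \left(- \frac{1}{72452}\right) = 31950 \left(- \frac{1}{72452}\right) = - \frac{15975}{36226}$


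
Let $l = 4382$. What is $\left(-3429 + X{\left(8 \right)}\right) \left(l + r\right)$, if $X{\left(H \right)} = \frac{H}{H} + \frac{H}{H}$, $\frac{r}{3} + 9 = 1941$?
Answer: $-34880006$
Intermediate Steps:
$r = 5796$ ($r = -27 + 3 \cdot 1941 = -27 + 5823 = 5796$)
$X{\left(H \right)} = 2$ ($X{\left(H \right)} = 1 + 1 = 2$)
$\left(-3429 + X{\left(8 \right)}\right) \left(l + r\right) = \left(-3429 + 2\right) \left(4382 + 5796\right) = \left(-3427\right) 10178 = -34880006$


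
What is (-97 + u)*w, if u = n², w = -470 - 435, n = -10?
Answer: -2715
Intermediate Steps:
w = -905
u = 100 (u = (-10)² = 100)
(-97 + u)*w = (-97 + 100)*(-905) = 3*(-905) = -2715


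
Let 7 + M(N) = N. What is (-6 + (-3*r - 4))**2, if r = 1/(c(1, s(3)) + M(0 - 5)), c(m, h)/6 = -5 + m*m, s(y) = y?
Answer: 14161/144 ≈ 98.340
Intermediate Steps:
c(m, h) = -30 + 6*m**2 (c(m, h) = 6*(-5 + m*m) = 6*(-5 + m**2) = -30 + 6*m**2)
M(N) = -7 + N
r = -1/36 (r = 1/((-30 + 6*1**2) + (-7 + (0 - 5))) = 1/((-30 + 6*1) + (-7 - 5)) = 1/((-30 + 6) - 12) = 1/(-24 - 12) = 1/(-36) = -1/36 ≈ -0.027778)
(-6 + (-3*r - 4))**2 = (-6 + (-3*(-1/36) - 4))**2 = (-6 + (1/12 - 4))**2 = (-6 - 47/12)**2 = (-119/12)**2 = 14161/144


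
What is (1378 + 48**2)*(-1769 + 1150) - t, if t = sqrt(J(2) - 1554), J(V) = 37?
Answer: -2279158 - I*sqrt(1517) ≈ -2.2792e+6 - 38.949*I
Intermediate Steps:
t = I*sqrt(1517) (t = sqrt(37 - 1554) = sqrt(-1517) = I*sqrt(1517) ≈ 38.949*I)
(1378 + 48**2)*(-1769 + 1150) - t = (1378 + 48**2)*(-1769 + 1150) - I*sqrt(1517) = (1378 + 2304)*(-619) - I*sqrt(1517) = 3682*(-619) - I*sqrt(1517) = -2279158 - I*sqrt(1517)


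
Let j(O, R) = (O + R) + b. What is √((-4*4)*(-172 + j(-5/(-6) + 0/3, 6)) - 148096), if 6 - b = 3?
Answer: 2*I*√327378/3 ≈ 381.45*I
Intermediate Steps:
b = 3 (b = 6 - 1*3 = 6 - 3 = 3)
j(O, R) = 3 + O + R (j(O, R) = (O + R) + 3 = 3 + O + R)
√((-4*4)*(-172 + j(-5/(-6) + 0/3, 6)) - 148096) = √((-4*4)*(-172 + (3 + (-5/(-6) + 0/3) + 6)) - 148096) = √(-16*(-172 + (3 + (-5*(-⅙) + 0*(⅓)) + 6)) - 148096) = √(-16*(-172 + (3 + (⅚ + 0) + 6)) - 148096) = √(-16*(-172 + (3 + ⅚ + 6)) - 148096) = √(-16*(-172 + 59/6) - 148096) = √(-16*(-973/6) - 148096) = √(7784/3 - 148096) = √(-436504/3) = 2*I*√327378/3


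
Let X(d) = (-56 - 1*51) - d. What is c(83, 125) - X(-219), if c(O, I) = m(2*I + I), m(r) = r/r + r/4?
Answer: -69/4 ≈ -17.250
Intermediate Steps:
m(r) = 1 + r/4 (m(r) = 1 + r*(1/4) = 1 + r/4)
c(O, I) = 1 + 3*I/4 (c(O, I) = 1 + (2*I + I)/4 = 1 + (3*I)/4 = 1 + 3*I/4)
X(d) = -107 - d (X(d) = (-56 - 51) - d = -107 - d)
c(83, 125) - X(-219) = (1 + (3/4)*125) - (-107 - 1*(-219)) = (1 + 375/4) - (-107 + 219) = 379/4 - 1*112 = 379/4 - 112 = -69/4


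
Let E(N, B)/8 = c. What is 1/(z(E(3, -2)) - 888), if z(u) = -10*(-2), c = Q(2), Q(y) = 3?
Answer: -1/868 ≈ -0.0011521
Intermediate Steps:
c = 3
E(N, B) = 24 (E(N, B) = 8*3 = 24)
z(u) = 20
1/(z(E(3, -2)) - 888) = 1/(20 - 888) = 1/(-868) = -1/868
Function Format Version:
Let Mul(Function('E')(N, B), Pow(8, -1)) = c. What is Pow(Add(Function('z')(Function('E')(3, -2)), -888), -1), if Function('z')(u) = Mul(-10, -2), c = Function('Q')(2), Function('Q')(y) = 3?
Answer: Rational(-1, 868) ≈ -0.0011521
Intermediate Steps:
c = 3
Function('E')(N, B) = 24 (Function('E')(N, B) = Mul(8, 3) = 24)
Function('z')(u) = 20
Pow(Add(Function('z')(Function('E')(3, -2)), -888), -1) = Pow(Add(20, -888), -1) = Pow(-868, -1) = Rational(-1, 868)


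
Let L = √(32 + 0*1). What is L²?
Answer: 32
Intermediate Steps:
L = 4*√2 (L = √(32 + 0) = √32 = 4*√2 ≈ 5.6569)
L² = (4*√2)² = 32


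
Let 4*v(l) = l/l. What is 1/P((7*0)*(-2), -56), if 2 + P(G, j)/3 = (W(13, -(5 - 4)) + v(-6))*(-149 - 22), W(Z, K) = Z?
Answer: -4/27213 ≈ -0.00014699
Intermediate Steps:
v(l) = ¼ (v(l) = (l/l)/4 = (¼)*1 = ¼)
P(G, j) = -27213/4 (P(G, j) = -6 + 3*((13 + ¼)*(-149 - 22)) = -6 + 3*((53/4)*(-171)) = -6 + 3*(-9063/4) = -6 - 27189/4 = -27213/4)
1/P((7*0)*(-2), -56) = 1/(-27213/4) = -4/27213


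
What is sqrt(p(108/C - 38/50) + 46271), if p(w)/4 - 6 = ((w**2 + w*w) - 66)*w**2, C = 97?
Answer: sqrt(1599826228600888183)/5880625 ≈ 215.09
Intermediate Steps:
p(w) = 24 + 4*w**2*(-66 + 2*w**2) (p(w) = 24 + 4*(((w**2 + w*w) - 66)*w**2) = 24 + 4*(((w**2 + w**2) - 66)*w**2) = 24 + 4*((2*w**2 - 66)*w**2) = 24 + 4*((-66 + 2*w**2)*w**2) = 24 + 4*(w**2*(-66 + 2*w**2)) = 24 + 4*w**2*(-66 + 2*w**2))
sqrt(p(108/C - 38/50) + 46271) = sqrt((24 - 264*(108/97 - 38/50)**2 + 8*(108/97 - 38/50)**4) + 46271) = sqrt((24 - 264*(108*(1/97) - 38*1/50)**2 + 8*(108*(1/97) - 38*1/50)**4) + 46271) = sqrt((24 - 264*(108/97 - 19/25)**2 + 8*(108/97 - 19/25)**4) + 46271) = sqrt((24 - 264*(857/2425)**2 + 8*(857/2425)**4) + 46271) = sqrt((24 - 264*734449/5880625 + 8*(539415333601/34581750390625)) + 46271) = sqrt((24 - 193894536/5880625 + 4315322668808/34581750390625) + 46271) = sqrt(-305943723721192/34581750390625 + 46271) = sqrt(1599826228600888183/34581750390625) = sqrt(1599826228600888183)/5880625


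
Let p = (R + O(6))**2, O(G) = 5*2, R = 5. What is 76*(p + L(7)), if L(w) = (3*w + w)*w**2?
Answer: 121372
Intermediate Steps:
O(G) = 10
L(w) = 4*w**3 (L(w) = (4*w)*w**2 = 4*w**3)
p = 225 (p = (5 + 10)**2 = 15**2 = 225)
76*(p + L(7)) = 76*(225 + 4*7**3) = 76*(225 + 4*343) = 76*(225 + 1372) = 76*1597 = 121372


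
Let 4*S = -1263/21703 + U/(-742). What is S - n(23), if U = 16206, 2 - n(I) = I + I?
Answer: 620395553/16103626 ≈ 38.525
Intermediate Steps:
n(I) = 2 - 2*I (n(I) = 2 - (I + I) = 2 - 2*I)
S = -88163991/16103626 (S = (-1263/21703 + 16206/(-742))/4 = (-1263*1/21703 + 16206*(-1/742))/4 = (-1263/21703 - 8103/371)/4 = (¼)*(-176327982/8051813) = -88163991/16103626 ≈ -5.4748)
S - n(23) = -88163991/16103626 - (2 - 2*23) = -88163991/16103626 - (2 - 46) = -88163991/16103626 - 1*(-44) = -88163991/16103626 + 44 = 620395553/16103626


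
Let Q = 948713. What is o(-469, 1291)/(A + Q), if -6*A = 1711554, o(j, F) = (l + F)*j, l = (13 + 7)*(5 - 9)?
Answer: -567959/663454 ≈ -0.85606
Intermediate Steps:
l = -80 (l = 20*(-4) = -80)
o(j, F) = j*(-80 + F) (o(j, F) = (-80 + F)*j = j*(-80 + F))
A = -285259 (A = -⅙*1711554 = -285259)
o(-469, 1291)/(A + Q) = (-469*(-80 + 1291))/(-285259 + 948713) = -469*1211/663454 = -567959*1/663454 = -567959/663454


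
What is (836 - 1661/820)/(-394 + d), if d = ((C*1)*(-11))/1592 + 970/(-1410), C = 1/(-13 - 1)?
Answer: -537275191068/254271327085 ≈ -2.1130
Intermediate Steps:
C = -1/14 (C = 1/(-14) = -1/14 ≈ -0.071429)
d = -2160385/3142608 (d = (-1/14*1*(-11))/1592 + 970/(-1410) = -1/14*(-11)*(1/1592) + 970*(-1/1410) = (11/14)*(1/1592) - 97/141 = 11/22288 - 97/141 = -2160385/3142608 ≈ -0.68745)
(836 - 1661/820)/(-394 + d) = (836 - 1661/820)/(-394 - 2160385/3142608) = (836 - 1661*1/820)/(-1240347937/3142608) = (836 - 1661/820)*(-3142608/1240347937) = (683859/820)*(-3142608/1240347937) = -537275191068/254271327085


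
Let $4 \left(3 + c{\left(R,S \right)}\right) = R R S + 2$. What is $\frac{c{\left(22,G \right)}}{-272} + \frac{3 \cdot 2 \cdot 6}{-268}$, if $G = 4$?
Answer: $- \frac{69417}{36448} \approx -1.9045$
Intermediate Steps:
$c{\left(R,S \right)} = - \frac{5}{2} + \frac{S R^{2}}{4}$ ($c{\left(R,S \right)} = -3 + \frac{R R S + 2}{4} = -3 + \frac{R^{2} S + 2}{4} = -3 + \frac{S R^{2} + 2}{4} = -3 + \frac{2 + S R^{2}}{4} = -3 + \left(\frac{1}{2} + \frac{S R^{2}}{4}\right) = - \frac{5}{2} + \frac{S R^{2}}{4}$)
$\frac{c{\left(22,G \right)}}{-272} + \frac{3 \cdot 2 \cdot 6}{-268} = \frac{- \frac{5}{2} + \frac{1}{4} \cdot 4 \cdot 22^{2}}{-272} + \frac{3 \cdot 2 \cdot 6}{-268} = \left(- \frac{5}{2} + \frac{1}{4} \cdot 4 \cdot 484\right) \left(- \frac{1}{272}\right) + 6 \cdot 6 \left(- \frac{1}{268}\right) = \left(- \frac{5}{2} + 484\right) \left(- \frac{1}{272}\right) + 36 \left(- \frac{1}{268}\right) = \frac{963}{2} \left(- \frac{1}{272}\right) - \frac{9}{67} = - \frac{963}{544} - \frac{9}{67} = - \frac{69417}{36448}$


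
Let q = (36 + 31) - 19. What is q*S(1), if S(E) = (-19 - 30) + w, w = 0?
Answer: -2352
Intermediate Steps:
S(E) = -49 (S(E) = (-19 - 30) + 0 = -49 + 0 = -49)
q = 48 (q = 67 - 19 = 48)
q*S(1) = 48*(-49) = -2352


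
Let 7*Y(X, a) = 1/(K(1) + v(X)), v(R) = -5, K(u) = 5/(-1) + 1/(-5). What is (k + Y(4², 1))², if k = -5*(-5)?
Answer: 79566400/127449 ≈ 624.30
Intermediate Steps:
k = 25
K(u) = -26/5 (K(u) = 5*(-1) + 1*(-⅕) = -5 - ⅕ = -26/5)
Y(X, a) = -5/357 (Y(X, a) = 1/(7*(-26/5 - 5)) = 1/(7*(-51/5)) = (⅐)*(-5/51) = -5/357)
(k + Y(4², 1))² = (25 - 5/357)² = (8920/357)² = 79566400/127449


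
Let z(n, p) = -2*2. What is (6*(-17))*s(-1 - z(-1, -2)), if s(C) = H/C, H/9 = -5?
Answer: 1530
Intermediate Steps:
z(n, p) = -4
H = -45 (H = 9*(-5) = -45)
s(C) = -45/C
(6*(-17))*s(-1 - z(-1, -2)) = (6*(-17))*(-45/(-1 - 1*(-4))) = -(-4590)/(-1 + 4) = -(-4590)/3 = -102*(-15) = 1530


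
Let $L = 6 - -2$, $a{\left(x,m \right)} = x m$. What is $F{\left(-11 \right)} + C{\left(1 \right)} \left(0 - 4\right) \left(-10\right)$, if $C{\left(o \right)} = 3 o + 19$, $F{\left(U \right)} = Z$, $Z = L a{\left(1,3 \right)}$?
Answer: $904$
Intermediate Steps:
$a{\left(x,m \right)} = m x$
$L = 8$ ($L = 6 + 2 = 8$)
$Z = 24$ ($Z = 8 \cdot 3 \cdot 1 = 8 \cdot 3 = 24$)
$F{\left(U \right)} = 24$
$C{\left(o \right)} = 19 + 3 o$
$F{\left(-11 \right)} + C{\left(1 \right)} \left(0 - 4\right) \left(-10\right) = 24 + \left(19 + 3 \cdot 1\right) \left(0 - 4\right) \left(-10\right) = 24 + \left(19 + 3\right) \left(\left(-4\right) \left(-10\right)\right) = 24 + 22 \cdot 40 = 24 + 880 = 904$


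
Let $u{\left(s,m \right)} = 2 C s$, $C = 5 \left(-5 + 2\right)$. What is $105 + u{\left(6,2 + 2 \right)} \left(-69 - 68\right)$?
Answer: $24765$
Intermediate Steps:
$C = -15$ ($C = 5 \left(-3\right) = -15$)
$u{\left(s,m \right)} = - 30 s$ ($u{\left(s,m \right)} = 2 \left(-15\right) s = - 30 s$)
$105 + u{\left(6,2 + 2 \right)} \left(-69 - 68\right) = 105 + \left(-30\right) 6 \left(-69 - 68\right) = 105 - -24660 = 105 + 24660 = 24765$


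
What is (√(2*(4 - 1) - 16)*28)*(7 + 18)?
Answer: 700*I*√10 ≈ 2213.6*I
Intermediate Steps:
(√(2*(4 - 1) - 16)*28)*(7 + 18) = (√(2*3 - 16)*28)*25 = (√(6 - 16)*28)*25 = (√(-10)*28)*25 = ((I*√10)*28)*25 = (28*I*√10)*25 = 700*I*√10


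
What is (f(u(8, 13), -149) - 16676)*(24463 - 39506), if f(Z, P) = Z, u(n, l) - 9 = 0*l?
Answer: 250721681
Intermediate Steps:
u(n, l) = 9 (u(n, l) = 9 + 0*l = 9 + 0 = 9)
(f(u(8, 13), -149) - 16676)*(24463 - 39506) = (9 - 16676)*(24463 - 39506) = -16667*(-15043) = 250721681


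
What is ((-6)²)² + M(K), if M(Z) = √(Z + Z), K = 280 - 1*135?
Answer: 1296 + √290 ≈ 1313.0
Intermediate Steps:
K = 145 (K = 280 - 135 = 145)
M(Z) = √2*√Z (M(Z) = √(2*Z) = √2*√Z)
((-6)²)² + M(K) = ((-6)²)² + √2*√145 = 36² + √290 = 1296 + √290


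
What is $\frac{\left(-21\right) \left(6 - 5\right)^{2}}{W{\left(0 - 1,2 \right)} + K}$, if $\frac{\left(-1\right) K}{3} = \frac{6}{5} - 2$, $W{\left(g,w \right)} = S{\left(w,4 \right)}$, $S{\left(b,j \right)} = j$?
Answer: $- \frac{105}{32} \approx -3.2813$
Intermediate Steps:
$W{\left(g,w \right)} = 4$
$K = \frac{12}{5}$ ($K = - 3 \left(\frac{6}{5} - 2\right) = \left(-3\right) \left(- \frac{4}{5}\right) = \frac{12}{5} \approx 2.4$)
$\frac{\left(-21\right) \left(6 - 5\right)^{2}}{W{\left(0 - 1,2 \right)} + K} = \frac{\left(-21\right) \left(6 - 5\right)^{2}}{4 + \frac{12}{5}} = \frac{\left(-21\right) 1^{2}}{\frac{32}{5}} = \left(-21\right) 1 \cdot \frac{5}{32} = \left(-21\right) \frac{5}{32} = - \frac{105}{32}$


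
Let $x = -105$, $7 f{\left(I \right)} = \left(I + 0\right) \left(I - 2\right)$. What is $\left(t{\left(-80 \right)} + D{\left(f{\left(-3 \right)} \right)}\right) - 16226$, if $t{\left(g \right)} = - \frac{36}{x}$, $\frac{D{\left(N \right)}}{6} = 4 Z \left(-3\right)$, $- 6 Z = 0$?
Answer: $- \frac{567898}{35} \approx -16226.0$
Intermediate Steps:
$Z = 0$ ($Z = \left(- \frac{1}{6}\right) 0 = 0$)
$f{\left(I \right)} = \frac{I \left(-2 + I\right)}{7}$ ($f{\left(I \right)} = \frac{\left(I + 0\right) \left(I - 2\right)}{7} = \frac{I \left(-2 + I\right)}{7}$)
$D{\left(N \right)} = 0$ ($D{\left(N \right)} = 6 \cdot 4 \cdot 0 \left(-3\right) = 6 \cdot 0 \left(-3\right) = 6 \cdot 0 = 0$)
$t{\left(g \right)} = \frac{12}{35}$ ($t{\left(g \right)} = - \frac{36}{-105} = \left(-36\right) \left(- \frac{1}{105}\right) = \frac{12}{35}$)
$\left(t{\left(-80 \right)} + D{\left(f{\left(-3 \right)} \right)}\right) - 16226 = \left(\frac{12}{35} + 0\right) - 16226 = \frac{12}{35} - 16226 = - \frac{567898}{35}$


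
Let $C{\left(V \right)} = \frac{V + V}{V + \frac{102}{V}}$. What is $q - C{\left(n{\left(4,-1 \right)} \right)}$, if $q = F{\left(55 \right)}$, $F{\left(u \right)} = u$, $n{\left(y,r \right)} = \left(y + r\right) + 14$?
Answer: $\frac{1231}{23} \approx 53.522$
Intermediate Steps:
$n{\left(y,r \right)} = 14 + r + y$ ($n{\left(y,r \right)} = \left(r + y\right) + 14 = 14 + r + y$)
$C{\left(V \right)} = \frac{2 V}{V + \frac{102}{V}}$
$q = 55$
$q - C{\left(n{\left(4,-1 \right)} \right)} = 55 - \frac{2 \left(14 - 1 + 4\right)^{2}}{102 + \left(14 - 1 + 4\right)^{2}} = 55 - \frac{2 \cdot 17^{2}}{102 + 17^{2}} = 55 - 2 \cdot 289 \frac{1}{102 + 289} = 55 - 2 \cdot 289 \cdot \frac{1}{391} = 55 - \frac{34}{23} = \frac{1231}{23}$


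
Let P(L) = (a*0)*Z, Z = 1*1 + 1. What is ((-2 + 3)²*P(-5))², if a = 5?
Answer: 0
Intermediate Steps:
Z = 2 (Z = 1 + 1 = 2)
P(L) = 0 (P(L) = (5*0)*2 = 0*2 = 0)
((-2 + 3)²*P(-5))² = ((-2 + 3)²*0)² = (1²*0)² = (1*0)² = 0² = 0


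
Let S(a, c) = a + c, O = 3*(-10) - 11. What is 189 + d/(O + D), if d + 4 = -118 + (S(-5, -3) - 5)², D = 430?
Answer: 73568/389 ≈ 189.12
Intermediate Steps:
O = -41 (O = -30 - 11 = -41)
d = 47 (d = -4 + (-118 + ((-5 - 3) - 5)²) = -4 + (-118 + (-8 - 5)²) = -4 + (-118 + (-13)²) = -4 + (-118 + 169) = -4 + 51 = 47)
189 + d/(O + D) = 189 + 47/(-41 + 430) = 189 + 47/389 = 73568/389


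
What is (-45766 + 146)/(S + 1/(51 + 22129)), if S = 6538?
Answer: -1011851600/145012841 ≈ -6.9777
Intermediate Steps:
(-45766 + 146)/(S + 1/(51 + 22129)) = (-45766 + 146)/(6538 + 1/(51 + 22129)) = -45620/(6538 + 1/22180) = -45620/145012841/22180 = -45620*22180/145012841 = -1011851600/145012841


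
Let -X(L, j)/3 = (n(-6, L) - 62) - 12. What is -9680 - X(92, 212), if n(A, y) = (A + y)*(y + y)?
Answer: 37570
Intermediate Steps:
n(A, y) = 2*y*(A + y) (n(A, y) = (A + y)*(2*y) = 2*y*(A + y))
X(L, j) = 222 - 6*L*(-6 + L) (X(L, j) = -3*((2*L*(-6 + L) - 62) - 12) = -3*((-62 + 2*L*(-6 + L)) - 12) = -3*(-74 + 2*L*(-6 + L)) = 222 - 6*L*(-6 + L))
-9680 - X(92, 212) = -9680 - (222 - 6*92*(-6 + 92)) = -9680 - (222 - 6*92*86) = -9680 - (222 - 47472) = -9680 - 1*(-47250) = -9680 + 47250 = 37570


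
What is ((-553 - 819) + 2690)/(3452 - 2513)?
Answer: 1318/939 ≈ 1.4036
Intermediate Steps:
((-553 - 819) + 2690)/(3452 - 2513) = (-1372 + 2690)/939 = 1318*(1/939) = 1318/939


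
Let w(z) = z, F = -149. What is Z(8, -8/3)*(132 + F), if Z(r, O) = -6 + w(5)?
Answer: 17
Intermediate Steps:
Z(r, O) = -1 (Z(r, O) = -6 + 5 = -1)
Z(8, -8/3)*(132 + F) = -(132 - 149) = -1*(-17) = 17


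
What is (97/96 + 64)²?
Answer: 38950081/9216 ≈ 4226.4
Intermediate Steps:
(97/96 + 64)² = (6241/96)² = 38950081/9216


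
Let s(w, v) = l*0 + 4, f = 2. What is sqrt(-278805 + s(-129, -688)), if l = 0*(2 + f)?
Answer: I*sqrt(278801) ≈ 528.02*I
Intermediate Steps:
l = 0 (l = 0*(2 + 2) = 0*4 = 0)
s(w, v) = 4 (s(w, v) = 0*0 + 4 = 0 + 4 = 4)
sqrt(-278805 + s(-129, -688)) = sqrt(-278805 + 4) = sqrt(-278801) = I*sqrt(278801)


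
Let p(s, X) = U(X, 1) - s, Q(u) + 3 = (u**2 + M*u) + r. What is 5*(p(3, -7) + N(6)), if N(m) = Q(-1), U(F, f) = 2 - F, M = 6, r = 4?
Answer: 10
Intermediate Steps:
Q(u) = 1 + u**2 + 6*u (Q(u) = -3 + ((u**2 + 6*u) + 4) = -3 + (4 + u**2 + 6*u) = 1 + u**2 + 6*u)
N(m) = -4 (N(m) = 1 + (-1)**2 + 6*(-1) = 1 + 1 - 6 = -4)
p(s, X) = 2 - X - s (p(s, X) = (2 - X) - s = 2 - X - s)
5*(p(3, -7) + N(6)) = 5*((2 - 1*(-7) - 1*3) - 4) = 5*((2 + 7 - 3) - 4) = 5*(6 - 4) = 5*2 = 10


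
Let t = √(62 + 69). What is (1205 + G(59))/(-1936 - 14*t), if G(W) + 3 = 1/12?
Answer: -349085/558363 + 20195*√131/4466904 ≈ -0.57345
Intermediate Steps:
t = √131 ≈ 11.446
G(W) = -35/12 (G(W) = -3 + 1/12 = -35/12)
(1205 + G(59))/(-1936 - 14*t) = (1205 - 35/12)/(-1936 - 14*√131) = 14425/(12*(-1936 - 14*√131))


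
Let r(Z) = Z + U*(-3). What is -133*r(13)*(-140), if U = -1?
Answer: 297920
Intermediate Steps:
r(Z) = 3 + Z (r(Z) = Z - 1*(-3) = Z + 3 = 3 + Z)
-133*r(13)*(-140) = -133*(3 + 13)*(-140) = -133*16*(-140) = -2128*(-140) = 297920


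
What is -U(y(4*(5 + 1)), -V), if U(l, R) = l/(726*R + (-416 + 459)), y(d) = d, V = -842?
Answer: -24/611335 ≈ -3.9258e-5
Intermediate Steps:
U(l, R) = l/(43 + 726*R) (U(l, R) = l/(726*R + 43) = l/(43 + 726*R))
-U(y(4*(5 + 1)), -V) = -4*(5 + 1)/(43 + 726*(-1*(-842))) = -4*6/(43 + 726*842) = -24/(43 + 611292) = -24/611335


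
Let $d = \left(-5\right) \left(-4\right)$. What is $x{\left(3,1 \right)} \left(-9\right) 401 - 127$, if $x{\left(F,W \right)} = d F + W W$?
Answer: $-220276$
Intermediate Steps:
$d = 20$
$x{\left(F,W \right)} = W^{2} + 20 F$ ($x{\left(F,W \right)} = 20 F + W W = 20 F + W^{2} = W^{2} + 20 F$)
$x{\left(3,1 \right)} \left(-9\right) 401 - 127 = \left(1^{2} + 20 \cdot 3\right) \left(-9\right) 401 - 127 = \left(1 + 60\right) \left(-9\right) 401 - 127 = 61 \left(-9\right) 401 - 127 = \left(-549\right) 401 - 127 = -220149 - 127 = -220276$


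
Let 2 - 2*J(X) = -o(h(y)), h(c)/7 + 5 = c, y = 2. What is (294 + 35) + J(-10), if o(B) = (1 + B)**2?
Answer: 530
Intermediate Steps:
h(c) = -35 + 7*c
J(X) = 201 (J(X) = 1 - (-1)*(1 + (-35 + 7*2))**2/2 = 1 - (-1)*(1 + (-35 + 14))**2/2 = 1 - (-1)*(1 - 21)**2/2 = 1 - (-1)*(-20)**2/2 = 1 - (-1)*400/2 = 1 - 1/2*(-400) = 1 + 200 = 201)
(294 + 35) + J(-10) = (294 + 35) + 201 = 329 + 201 = 530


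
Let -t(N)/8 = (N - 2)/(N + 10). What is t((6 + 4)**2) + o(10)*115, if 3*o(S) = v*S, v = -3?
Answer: -63642/55 ≈ -1157.1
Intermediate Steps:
o(S) = -S (o(S) = (-3*S)/3 = -S)
t(N) = -8*(-2 + N)/(10 + N) (t(N) = -8*(N - 2)/(N + 10) = -8*(-2 + N)/(10 + N))
t((6 + 4)**2) + o(10)*115 = 8*(2 - (6 + 4)**2)/(10 + (6 + 4)**2) - 1*10*115 = 8*(2 - 1*10**2)/(10 + 10**2) - 10*115 = 8*(2 - 1*100)/(10 + 100) - 1150 = 8*(2 - 100)/110 - 1150 = 8*(1/110)*(-98) - 1150 = -392/55 - 1150 = -63642/55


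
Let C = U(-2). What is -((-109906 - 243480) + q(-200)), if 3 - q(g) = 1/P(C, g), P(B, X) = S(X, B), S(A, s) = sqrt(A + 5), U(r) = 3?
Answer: 353383 - I*sqrt(195)/195 ≈ 3.5338e+5 - 0.071612*I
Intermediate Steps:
C = 3
S(A, s) = sqrt(5 + A)
P(B, X) = sqrt(5 + X)
q(g) = 3 - 1/sqrt(5 + g) (q(g) = 3 - 1/(sqrt(5 + g)) = 3 - 1/sqrt(5 + g))
-((-109906 - 243480) + q(-200)) = -((-109906 - 243480) + (3 - 1/sqrt(5 - 200))) = -(-353386 + (3 - 1/sqrt(-195))) = -(-353386 + (3 - (-1)*I*sqrt(195)/195)) = -(-353386 + (3 + I*sqrt(195)/195)) = -(-353383 + I*sqrt(195)/195) = 353383 - I*sqrt(195)/195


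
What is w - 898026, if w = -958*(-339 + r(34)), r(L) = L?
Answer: -605836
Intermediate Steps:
w = 292190 (w = -958*(-339 + 34) = -958*(-305) = 292190)
w - 898026 = 292190 - 898026 = -605836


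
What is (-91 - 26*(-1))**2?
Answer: 4225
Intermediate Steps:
(-91 - 26*(-1))**2 = (-91 + 26)**2 = (-65)**2 = 4225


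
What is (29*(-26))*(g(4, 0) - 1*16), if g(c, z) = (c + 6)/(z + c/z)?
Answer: 12064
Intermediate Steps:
g(c, z) = (6 + c)/(z + c/z)
(29*(-26))*(g(4, 0) - 1*16) = (29*(-26))*(0*(6 + 4)/(4 + 0**2) - 1*16) = -754*(0*10/(4 + 0) - 16) = -754*(0*10/4 - 16) = -754*(0*(1/4)*10 - 16) = -754*(0 - 16) = -754*(-16) = 12064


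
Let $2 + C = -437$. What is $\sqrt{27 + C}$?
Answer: $2 i \sqrt{103} \approx 20.298 i$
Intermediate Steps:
$C = -439$ ($C = -2 - 437 = -439$)
$\sqrt{27 + C} = \sqrt{27 - 439} = \sqrt{-412} = 2 i \sqrt{103}$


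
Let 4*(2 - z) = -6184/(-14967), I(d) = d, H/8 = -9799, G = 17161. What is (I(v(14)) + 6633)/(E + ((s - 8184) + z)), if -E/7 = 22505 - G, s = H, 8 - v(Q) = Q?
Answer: -99186309/1855640140 ≈ -0.053451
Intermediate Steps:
v(Q) = 8 - Q
H = -78392 (H = 8*(-9799) = -78392)
s = -78392
E = -37408 (E = -7*(22505 - 1*17161) = -7*(22505 - 17161) = -7*5344 = -37408)
z = 28388/14967 (z = 2 - (-1546)/(-14967) = 2 - (-1546)*(-1)/14967 = 2 - 1/4*6184/14967 = 2 - 1546/14967 = 28388/14967 ≈ 1.8967)
(I(v(14)) + 6633)/(E + ((s - 8184) + z)) = ((8 - 1*14) + 6633)/(-37408 + ((-78392 - 8184) + 28388/14967)) = ((8 - 14) + 6633)/(-37408 + (-86576 + 28388/14967)) = (-6 + 6633)/(-37408 - 1295754604/14967) = 6627/(-1855640140/14967) = 6627*(-14967/1855640140) = -99186309/1855640140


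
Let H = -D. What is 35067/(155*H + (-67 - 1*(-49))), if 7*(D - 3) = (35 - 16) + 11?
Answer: -81823/2677 ≈ -30.565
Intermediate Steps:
D = 51/7 (D = 3 + ((35 - 16) + 11)/7 = 3 + (19 + 11)/7 = 3 + (⅐)*30 = 3 + 30/7 = 51/7 ≈ 7.2857)
H = -51/7 (H = -1*51/7 = -51/7 ≈ -7.2857)
35067/(155*H + (-67 - 1*(-49))) = 35067/(155*(-51/7) + (-67 - 1*(-49))) = 35067/(-7905/7 + (-67 + 49)) = 35067/(-7905/7 - 18) = 35067/(-8031/7) = 35067*(-7/8031) = -81823/2677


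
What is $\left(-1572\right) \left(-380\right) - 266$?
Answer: $597094$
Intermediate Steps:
$\left(-1572\right) \left(-380\right) - 266 = 597360 - 266 = 597094$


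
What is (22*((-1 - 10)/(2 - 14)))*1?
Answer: 121/6 ≈ 20.167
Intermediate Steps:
(22*((-1 - 10)/(2 - 14)))*1 = (22*(-11/(-12)))*1 = (22*(-11*(-1/12)))*1 = (22*(11/12))*1 = (121/6)*1 = 121/6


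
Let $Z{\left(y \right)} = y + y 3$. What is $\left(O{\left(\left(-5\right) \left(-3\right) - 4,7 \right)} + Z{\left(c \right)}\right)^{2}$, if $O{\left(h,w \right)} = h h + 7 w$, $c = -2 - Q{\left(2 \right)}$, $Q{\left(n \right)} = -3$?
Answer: $30276$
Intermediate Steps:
$c = 1$ ($c = -2 - -3 = -2 + 3 = 1$)
$O{\left(h,w \right)} = h^{2} + 7 w$
$Z{\left(y \right)} = 4 y$ ($Z{\left(y \right)} = y + 3 y = 4 y$)
$\left(O{\left(\left(-5\right) \left(-3\right) - 4,7 \right)} + Z{\left(c \right)}\right)^{2} = \left(\left(\left(\left(-5\right) \left(-3\right) - 4\right)^{2} + 7 \cdot 7\right) + 4 \cdot 1\right)^{2} = \left(\left(\left(15 - 4\right)^{2} + 49\right) + 4\right)^{2} = \left(\left(11^{2} + 49\right) + 4\right)^{2} = \left(\left(121 + 49\right) + 4\right)^{2} = \left(170 + 4\right)^{2} = 174^{2} = 30276$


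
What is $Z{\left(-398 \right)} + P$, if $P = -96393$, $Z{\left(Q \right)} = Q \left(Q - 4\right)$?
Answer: $63603$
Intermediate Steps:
$Z{\left(Q \right)} = Q \left(-4 + Q\right)$ ($Z{\left(Q \right)} = Q \left(Q - 4\right) = Q \left(-4 + Q\right)$)
$Z{\left(-398 \right)} + P = - 398 \left(-4 - 398\right) - 96393 = \left(-398\right) \left(-402\right) - 96393 = 159996 - 96393 = 63603$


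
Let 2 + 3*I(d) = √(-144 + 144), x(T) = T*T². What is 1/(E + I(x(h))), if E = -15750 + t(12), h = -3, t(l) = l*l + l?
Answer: -3/46784 ≈ -6.4124e-5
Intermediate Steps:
t(l) = l + l² (t(l) = l² + l = l + l²)
E = -15594 (E = -15750 + 12*(1 + 12) = -15750 + 12*13 = -15750 + 156 = -15594)
x(T) = T³
I(d) = -⅔ (I(d) = -⅔ + √(-144 + 144)/3 = -⅔ + √0/3 = -⅔ + (⅓)*0 = -⅔ + 0 = -⅔)
1/(E + I(x(h))) = 1/(-15594 - ⅔) = 1/(-46784/3) = -3/46784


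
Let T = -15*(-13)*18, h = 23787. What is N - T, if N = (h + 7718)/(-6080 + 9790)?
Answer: -2598119/742 ≈ -3501.5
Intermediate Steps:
T = 3510 (T = 195*18 = 3510)
N = 6301/742 (N = (23787 + 7718)/(-6080 + 9790) = 31505/3710 = 31505*(1/3710) = 6301/742 ≈ 8.4919)
N - T = 6301/742 - 1*3510 = 6301/742 - 3510 = -2598119/742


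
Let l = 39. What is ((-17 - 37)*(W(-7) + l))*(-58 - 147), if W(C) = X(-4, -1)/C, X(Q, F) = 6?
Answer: 2955690/7 ≈ 4.2224e+5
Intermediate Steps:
W(C) = 6/C
((-17 - 37)*(W(-7) + l))*(-58 - 147) = ((-17 - 37)*(6/(-7) + 39))*(-58 - 147) = -54*(6*(-⅐) + 39)*(-205) = -54*(-6/7 + 39)*(-205) = -54*267/7*(-205) = -14418/7*(-205) = 2955690/7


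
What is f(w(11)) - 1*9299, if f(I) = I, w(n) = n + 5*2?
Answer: -9278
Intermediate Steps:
w(n) = 10 + n (w(n) = n + 10 = 10 + n)
f(w(11)) - 1*9299 = (10 + 11) - 1*9299 = 21 - 9299 = -9278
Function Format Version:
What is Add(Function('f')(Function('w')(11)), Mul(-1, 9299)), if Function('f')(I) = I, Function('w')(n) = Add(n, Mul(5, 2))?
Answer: -9278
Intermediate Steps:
Function('w')(n) = Add(10, n) (Function('w')(n) = Add(n, 10) = Add(10, n))
Add(Function('f')(Function('w')(11)), Mul(-1, 9299)) = Add(Add(10, 11), Mul(-1, 9299)) = Add(21, -9299) = -9278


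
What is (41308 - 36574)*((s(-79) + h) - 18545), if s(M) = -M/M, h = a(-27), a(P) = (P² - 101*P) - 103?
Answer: -71923662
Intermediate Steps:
a(P) = -103 + P² - 101*P
h = 3353 (h = -103 + (-27)² - 101*(-27) = -103 + 729 + 2727 = 3353)
s(M) = -1 (s(M) = -1*1 = -1)
(41308 - 36574)*((s(-79) + h) - 18545) = (41308 - 36574)*((-1 + 3353) - 18545) = 4734*(3352 - 18545) = 4734*(-15193) = -71923662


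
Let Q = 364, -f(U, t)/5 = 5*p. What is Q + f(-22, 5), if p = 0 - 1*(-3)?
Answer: 289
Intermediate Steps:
p = 3 (p = 0 + 3 = 3)
f(U, t) = -75 (f(U, t) = -25*3 = -5*15 = -75)
Q + f(-22, 5) = 364 - 75 = 289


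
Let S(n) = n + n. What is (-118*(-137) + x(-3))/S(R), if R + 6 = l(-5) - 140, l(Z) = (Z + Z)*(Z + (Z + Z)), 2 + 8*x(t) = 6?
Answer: 32333/16 ≈ 2020.8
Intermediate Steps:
x(t) = ½ (x(t) = -¼ + (⅛)*6 = -¼ + ¾ = ½)
l(Z) = 6*Z² (l(Z) = (2*Z)*(Z + 2*Z) = (2*Z)*(3*Z) = 6*Z²)
R = 4 (R = -6 + (6*(-5)² - 140) = -6 + (6*25 - 140) = -6 + (150 - 140) = -6 + 10 = 4)
S(n) = 2*n
(-118*(-137) + x(-3))/S(R) = (-118*(-137) + ½)/((2*4)) = (16166 + ½)/8 = (32333/2)*(⅛) = 32333/16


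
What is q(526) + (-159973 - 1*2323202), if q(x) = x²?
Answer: -2206499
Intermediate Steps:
q(526) + (-159973 - 1*2323202) = 526² + (-159973 - 1*2323202) = 276676 + (-159973 - 2323202) = 276676 - 2483175 = -2206499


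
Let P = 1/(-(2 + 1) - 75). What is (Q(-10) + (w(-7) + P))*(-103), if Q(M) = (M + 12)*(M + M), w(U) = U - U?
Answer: 321463/78 ≈ 4121.3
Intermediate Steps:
w(U) = 0
Q(M) = 2*M*(12 + M) (Q(M) = (12 + M)*(2*M) = 2*M*(12 + M))
P = -1/78 (P = 1/(-1*3 - 75) = 1/(-3 - 75) = 1/(-78) = -1/78 ≈ -0.012821)
(Q(-10) + (w(-7) + P))*(-103) = (2*(-10)*(12 - 10) + (0 - 1/78))*(-103) = (2*(-10)*2 - 1/78)*(-103) = (-40 - 1/78)*(-103) = -3121/78*(-103) = 321463/78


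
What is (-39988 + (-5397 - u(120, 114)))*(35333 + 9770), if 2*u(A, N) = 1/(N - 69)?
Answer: -184230014053/90 ≈ -2.0470e+9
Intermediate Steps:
u(A, N) = 1/(2*(-69 + N)) (u(A, N) = 1/(2*(N - 69)) = 1/(2*(-69 + N)))
(-39988 + (-5397 - u(120, 114)))*(35333 + 9770) = (-39988 + (-5397 - 1/(2*(-69 + 114))))*(35333 + 9770) = (-39988 + (-5397 - 1/(2*45)))*45103 = (-39988 + (-5397 - 1*1/90))*45103 = (-39988 + (-5397 - 1/90))*45103 = (-39988 - 485731/90)*45103 = -4084651/90*45103 = -184230014053/90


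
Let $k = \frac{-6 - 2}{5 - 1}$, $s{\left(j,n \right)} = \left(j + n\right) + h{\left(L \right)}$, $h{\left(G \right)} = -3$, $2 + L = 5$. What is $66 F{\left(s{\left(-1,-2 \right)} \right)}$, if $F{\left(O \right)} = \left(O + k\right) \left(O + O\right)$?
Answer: $6336$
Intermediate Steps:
$L = 3$ ($L = -2 + 5 = 3$)
$s{\left(j,n \right)} = -3 + j + n$ ($s{\left(j,n \right)} = \left(j + n\right) - 3 = -3 + j + n$)
$k = -2$ ($k = - \frac{8}{4} = \left(-8\right) \frac{1}{4} = -2$)
$F{\left(O \right)} = 2 O \left(-2 + O\right)$ ($F{\left(O \right)} = \left(O - 2\right) \left(O + O\right) = \left(-2 + O\right) 2 O = 2 O \left(-2 + O\right)$)
$66 F{\left(s{\left(-1,-2 \right)} \right)} = 66 \cdot 2 \left(-3 - 1 - 2\right) \left(-2 - 6\right) = 66 \cdot 2 \left(-6\right) \left(-2 - 6\right) = 66 \cdot 2 \left(-6\right) \left(-8\right) = 66 \cdot 96 = 6336$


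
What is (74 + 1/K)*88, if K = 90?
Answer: 293084/45 ≈ 6513.0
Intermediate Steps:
(74 + 1/K)*88 = (74 + 1/90)*88 = (6661/90)*88 = 293084/45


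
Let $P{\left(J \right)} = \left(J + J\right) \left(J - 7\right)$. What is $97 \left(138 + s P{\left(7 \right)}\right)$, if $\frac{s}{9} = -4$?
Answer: $13386$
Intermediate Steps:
$s = -36$ ($s = 9 \left(-4\right) = -36$)
$P{\left(J \right)} = 2 J \left(-7 + J\right)$
$97 \left(138 + s P{\left(7 \right)}\right) = 97 \left(138 - 36 \cdot 2 \cdot 7 \left(-7 + 7\right)\right) = 97 \left(138 - 36 \cdot 2 \cdot 7 \cdot 0\right) = 97 \left(138 - 0\right) = 97 \left(138 + 0\right) = 97 \cdot 138 = 13386$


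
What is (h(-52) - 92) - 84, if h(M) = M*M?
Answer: 2528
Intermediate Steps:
h(M) = M²
(h(-52) - 92) - 84 = ((-52)² - 92) - 84 = (2704 - 92) - 84 = 2612 - 84 = 2528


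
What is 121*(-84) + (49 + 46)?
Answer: -10069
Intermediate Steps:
121*(-84) + (49 + 46) = -10164 + 95 = -10069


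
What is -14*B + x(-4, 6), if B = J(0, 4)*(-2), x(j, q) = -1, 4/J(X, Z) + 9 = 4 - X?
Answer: -117/5 ≈ -23.400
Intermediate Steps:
J(X, Z) = 4/(-5 - X) (J(X, Z) = 4/(-9 + (4 - X)) = 4/(-5 - X))
B = 8/5 (B = -4/(5 + 0)*(-2) = -4/5*(-2) = 8/5 ≈ 1.6000)
-14*B + x(-4, 6) = -14*8/5 - 1 = -112/5 - 1 = -117/5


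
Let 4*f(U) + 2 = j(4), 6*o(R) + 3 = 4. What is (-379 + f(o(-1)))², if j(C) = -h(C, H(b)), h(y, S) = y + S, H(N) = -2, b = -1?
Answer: 144400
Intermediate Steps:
h(y, S) = S + y
o(R) = ⅙ (o(R) = -½ + (⅙)*4 = -½ + ⅔ = ⅙)
j(C) = 2 - C (j(C) = -(-2 + C) = 2 - C)
f(U) = -1 (f(U) = -½ + (2 - 1*4)/4 = -½ + (2 - 4)/4 = -½ + (¼)*(-2) = -½ - ½ = -1)
(-379 + f(o(-1)))² = (-379 - 1)² = (-380)² = 144400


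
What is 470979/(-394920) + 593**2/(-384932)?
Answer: -8893558653/4222704040 ≈ -2.1061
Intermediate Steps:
470979/(-394920) + 593**2/(-384932) = 470979*(-1/394920) + 351649*(-1/384932) = -52331/43880 - 351649/384932 = -8893558653/4222704040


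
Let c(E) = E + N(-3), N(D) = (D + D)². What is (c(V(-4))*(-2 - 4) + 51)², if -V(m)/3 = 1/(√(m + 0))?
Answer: 27144 + 2970*I ≈ 27144.0 + 2970.0*I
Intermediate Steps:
N(D) = 4*D² (N(D) = (2*D)² = 4*D²)
V(m) = -3/√m (V(m) = -3/√(m + 0) = -3/√m)
c(E) = 36 + E (c(E) = E + 4*(-3)² = E + 4*9 = E + 36 = 36 + E)
(c(V(-4))*(-2 - 4) + 51)² = ((36 - (-3)*I/2)*(-2 - 4) + 51)² = ((36 - (-3)*I/2)*(-6) + 51)² = ((36 + 3*I/2)*(-6) + 51)² = ((-216 - 9*I) + 51)² = (-165 - 9*I)²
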